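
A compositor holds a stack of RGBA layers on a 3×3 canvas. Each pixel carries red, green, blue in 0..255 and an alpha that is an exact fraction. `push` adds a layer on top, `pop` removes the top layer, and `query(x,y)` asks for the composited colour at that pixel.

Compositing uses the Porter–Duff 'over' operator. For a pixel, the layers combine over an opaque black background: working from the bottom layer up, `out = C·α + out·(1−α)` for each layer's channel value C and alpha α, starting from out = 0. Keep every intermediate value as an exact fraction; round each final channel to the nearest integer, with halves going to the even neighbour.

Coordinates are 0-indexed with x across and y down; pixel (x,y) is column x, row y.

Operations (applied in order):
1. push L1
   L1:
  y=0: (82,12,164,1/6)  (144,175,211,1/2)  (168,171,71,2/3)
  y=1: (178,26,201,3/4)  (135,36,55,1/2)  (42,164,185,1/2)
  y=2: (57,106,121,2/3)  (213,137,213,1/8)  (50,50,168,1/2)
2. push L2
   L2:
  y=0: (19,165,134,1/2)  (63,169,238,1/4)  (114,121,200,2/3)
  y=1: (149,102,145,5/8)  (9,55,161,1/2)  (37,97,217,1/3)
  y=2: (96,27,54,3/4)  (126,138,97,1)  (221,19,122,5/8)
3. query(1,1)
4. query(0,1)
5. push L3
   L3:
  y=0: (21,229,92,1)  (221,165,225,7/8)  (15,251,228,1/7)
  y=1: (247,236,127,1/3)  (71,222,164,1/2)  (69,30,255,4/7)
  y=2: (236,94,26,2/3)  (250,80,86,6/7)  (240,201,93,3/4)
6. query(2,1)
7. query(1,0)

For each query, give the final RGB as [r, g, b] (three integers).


at x=1,y=1 over L1,L2:
L1 α=1/2: [135/2, 18, 55/2]
L2 α=1/2: [153/4, 73/2, 377/4]
= [38, 36, 94]

(0,1) stack=L1,L2; from [0,0,0]:
L1 α=3/4: [267/2, 39/2, 603/4]
L2 α=5/8: [2291/16, 1137/16, 4709/32]
= [143, 71, 147]

query (2,1) [L1,L2,L3] — begin 0,0,0
after L1 α=1/2: [21, 82, 185/2]
after L2 α=1/3: [79/3, 87, 134]
after L3 α=4/7: [355/7, 381/7, 1422/7]
rounded: [51, 54, 203]

query (1,0) [L1,L2,L3] — begin 0,0,0
+L1 (α=1/2) → [72, 175/2, 211/2]
+L2 (α=1/4) → [279/4, 863/8, 1109/8]
+L3 (α=7/8) → [6467/32, 10103/64, 13709/64]
rounded: [202, 158, 214]


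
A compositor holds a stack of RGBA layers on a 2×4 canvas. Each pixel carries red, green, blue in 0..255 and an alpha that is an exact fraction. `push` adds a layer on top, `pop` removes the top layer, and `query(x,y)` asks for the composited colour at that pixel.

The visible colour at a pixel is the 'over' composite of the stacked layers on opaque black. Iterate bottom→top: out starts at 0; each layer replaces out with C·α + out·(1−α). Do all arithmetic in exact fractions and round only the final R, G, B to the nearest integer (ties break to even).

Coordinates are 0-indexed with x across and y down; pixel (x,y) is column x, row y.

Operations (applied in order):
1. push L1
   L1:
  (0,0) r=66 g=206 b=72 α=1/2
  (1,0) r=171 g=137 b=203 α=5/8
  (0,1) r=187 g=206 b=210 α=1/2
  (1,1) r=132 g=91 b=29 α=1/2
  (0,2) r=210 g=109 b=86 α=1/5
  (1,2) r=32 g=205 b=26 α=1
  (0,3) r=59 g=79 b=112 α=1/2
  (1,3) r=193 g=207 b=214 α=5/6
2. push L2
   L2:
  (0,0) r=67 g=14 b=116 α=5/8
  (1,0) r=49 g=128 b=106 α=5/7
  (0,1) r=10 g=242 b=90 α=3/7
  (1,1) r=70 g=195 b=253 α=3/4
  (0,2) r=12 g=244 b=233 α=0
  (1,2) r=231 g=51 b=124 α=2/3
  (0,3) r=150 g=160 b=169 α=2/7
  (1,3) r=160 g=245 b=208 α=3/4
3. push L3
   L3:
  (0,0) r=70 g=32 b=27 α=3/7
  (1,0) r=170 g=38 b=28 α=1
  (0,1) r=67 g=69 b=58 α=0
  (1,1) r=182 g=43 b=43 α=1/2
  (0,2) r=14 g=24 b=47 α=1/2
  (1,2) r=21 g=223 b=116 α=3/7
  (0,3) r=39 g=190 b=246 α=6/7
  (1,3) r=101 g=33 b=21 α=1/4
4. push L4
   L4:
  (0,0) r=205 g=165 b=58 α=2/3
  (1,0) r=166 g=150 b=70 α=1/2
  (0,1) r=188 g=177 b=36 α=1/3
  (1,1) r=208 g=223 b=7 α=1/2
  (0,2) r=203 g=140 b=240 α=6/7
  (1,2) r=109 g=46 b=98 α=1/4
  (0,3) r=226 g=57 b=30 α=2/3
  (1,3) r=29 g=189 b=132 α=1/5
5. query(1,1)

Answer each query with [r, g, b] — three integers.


query (1,1) [L1,L2,L3,L4] — begin 0,0,0
+L1 (α=1/2) → [66, 91/2, 29/2]
+L2 (α=3/4) → [69, 1261/8, 1547/8]
+L3 (α=1/2) → [251/2, 1605/16, 1891/16]
+L4 (α=1/2) → [667/4, 5173/32, 2003/32]
rounded: [167, 162, 63]


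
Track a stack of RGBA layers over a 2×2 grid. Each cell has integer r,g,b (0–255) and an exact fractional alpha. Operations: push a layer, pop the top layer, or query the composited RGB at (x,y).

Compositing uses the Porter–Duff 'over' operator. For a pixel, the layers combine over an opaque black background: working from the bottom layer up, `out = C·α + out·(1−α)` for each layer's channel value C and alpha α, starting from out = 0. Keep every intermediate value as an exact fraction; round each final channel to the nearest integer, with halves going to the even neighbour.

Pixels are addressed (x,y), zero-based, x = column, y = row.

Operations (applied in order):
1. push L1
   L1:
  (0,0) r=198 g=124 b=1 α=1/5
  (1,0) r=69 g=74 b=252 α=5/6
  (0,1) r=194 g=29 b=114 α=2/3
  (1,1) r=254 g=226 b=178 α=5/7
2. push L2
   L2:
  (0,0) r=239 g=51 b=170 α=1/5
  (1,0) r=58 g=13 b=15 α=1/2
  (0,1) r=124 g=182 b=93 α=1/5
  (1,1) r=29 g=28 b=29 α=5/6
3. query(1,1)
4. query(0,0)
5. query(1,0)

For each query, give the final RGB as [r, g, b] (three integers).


query (1,1) [L1,L2] — begin 0,0,0
+L1 (α=5/7) → [1270/7, 1130/7, 890/7]
+L2 (α=5/6) → [2285/42, 1055/21, 635/14]
rounded: [54, 50, 45]

(0,0) stack=L1,L2; from [0,0,0]:
+L1 (α=1/5) → [198/5, 124/5, 1/5]
+L2 (α=1/5) → [1987/25, 751/25, 854/25]
rounded: [79, 30, 34]

at x=1,y=0 over L1,L2:
L1 α=5/6: [115/2, 185/3, 210]
L2 α=1/2: [231/4, 112/3, 225/2]
= [58, 37, 112]


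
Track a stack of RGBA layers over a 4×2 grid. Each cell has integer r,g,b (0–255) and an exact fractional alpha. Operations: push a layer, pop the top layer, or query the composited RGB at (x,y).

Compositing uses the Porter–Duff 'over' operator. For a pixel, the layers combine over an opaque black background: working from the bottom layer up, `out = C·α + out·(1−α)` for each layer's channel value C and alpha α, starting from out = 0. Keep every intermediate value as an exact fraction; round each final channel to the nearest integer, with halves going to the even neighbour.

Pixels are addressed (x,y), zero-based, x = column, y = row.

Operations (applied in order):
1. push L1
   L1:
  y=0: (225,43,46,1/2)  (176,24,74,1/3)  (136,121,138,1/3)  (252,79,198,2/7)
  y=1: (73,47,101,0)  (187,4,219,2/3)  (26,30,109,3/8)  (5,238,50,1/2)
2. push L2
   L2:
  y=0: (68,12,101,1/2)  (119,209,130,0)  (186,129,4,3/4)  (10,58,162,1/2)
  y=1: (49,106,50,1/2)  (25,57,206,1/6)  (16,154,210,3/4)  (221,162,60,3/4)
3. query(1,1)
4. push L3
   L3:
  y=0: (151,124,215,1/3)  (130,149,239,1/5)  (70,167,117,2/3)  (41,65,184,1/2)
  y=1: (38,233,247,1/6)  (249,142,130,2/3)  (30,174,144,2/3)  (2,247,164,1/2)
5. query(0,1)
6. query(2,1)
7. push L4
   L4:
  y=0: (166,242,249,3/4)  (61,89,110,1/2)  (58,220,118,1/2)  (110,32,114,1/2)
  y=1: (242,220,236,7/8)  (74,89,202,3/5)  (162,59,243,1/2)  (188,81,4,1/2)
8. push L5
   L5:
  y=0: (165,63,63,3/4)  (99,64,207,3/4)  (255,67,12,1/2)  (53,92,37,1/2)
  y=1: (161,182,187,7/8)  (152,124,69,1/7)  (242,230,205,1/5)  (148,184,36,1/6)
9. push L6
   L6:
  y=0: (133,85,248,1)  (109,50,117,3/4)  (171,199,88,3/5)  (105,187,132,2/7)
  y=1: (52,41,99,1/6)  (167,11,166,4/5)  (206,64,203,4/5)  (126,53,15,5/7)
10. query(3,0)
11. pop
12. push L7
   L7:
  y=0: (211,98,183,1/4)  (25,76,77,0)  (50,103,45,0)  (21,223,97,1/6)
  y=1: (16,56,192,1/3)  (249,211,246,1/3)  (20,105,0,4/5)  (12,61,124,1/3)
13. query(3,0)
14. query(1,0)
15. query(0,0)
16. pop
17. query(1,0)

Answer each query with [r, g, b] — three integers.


(1,1) stack=L1,L2; from [0,0,0]:
after L1 α=2/3: [374/3, 8/3, 146]
after L2 α=1/6: [1945/18, 211/18, 156]
rounded: [108, 12, 156]

query (0,1) [L1,L2,L3] — begin 0,0,0
after L1 α=0: [0, 0, 0]
after L2 α=1/2: [49/2, 53, 25]
after L3 α=1/6: [107/4, 83, 62]
= [27, 83, 62]

(2,1) stack=L1,L2,L3; from [0,0,0]:
L1 α=3/8: [39/4, 45/4, 327/8]
L2 α=3/4: [231/16, 1893/16, 5367/32]
L3 α=2/3: [397/16, 2487/16, 4861/32]
= [25, 155, 152]

query (3,0) [L1,L2,L3,L4,L5,L6] — begin 0,0,0
L1 α=2/7: [72, 158/7, 396/7]
L2 α=1/2: [41, 282/7, 765/7]
L3 α=1/2: [41, 737/14, 2053/14]
L4 α=1/2: [151/2, 1185/28, 3649/28]
L5 α=1/2: [257/4, 3761/56, 4685/56]
L6 α=2/7: [2125/28, 39749/392, 38209/392]
= [76, 101, 97]

(3,0) stack=L1,L2,L3,L4,L5,L7; from [0,0,0]:
L1 α=2/7: [72, 158/7, 396/7]
L2 α=1/2: [41, 282/7, 765/7]
L3 α=1/2: [41, 737/14, 2053/14]
L4 α=1/2: [151/2, 1185/28, 3649/28]
L5 α=1/2: [257/4, 3761/56, 4685/56]
L7 α=1/6: [1369/24, 10431/112, 9619/112]
→ [57, 93, 86]

query (1,0) [L1,L2,L3,L4,L5,L7] — begin 0,0,0
after L1 α=1/3: [176/3, 8, 74/3]
after L2 α=0: [176/3, 8, 74/3]
after L3 α=1/5: [1094/15, 181/5, 1013/15]
after L4 α=1/2: [2009/30, 313/5, 2663/30]
after L5 α=3/4: [10919/120, 1273/20, 21293/120]
after L7 α=0: [10919/120, 1273/20, 21293/120]
→ [91, 64, 177]

(0,0) stack=L1,L2,L3,L4,L5,L7; from [0,0,0]:
L1 α=1/2: [225/2, 43/2, 23]
L2 α=1/2: [361/4, 67/4, 62]
L3 α=1/3: [221/2, 105/2, 113]
L4 α=3/4: [1217/8, 1557/8, 215]
L5 α=3/4: [5177/32, 3069/32, 101]
L7 α=1/4: [22283/128, 12343/128, 243/2]
→ [174, 96, 122]

at x=1,y=0 over L1,L2,L3,L4,L5:
after L1 α=1/3: [176/3, 8, 74/3]
after L2 α=0: [176/3, 8, 74/3]
after L3 α=1/5: [1094/15, 181/5, 1013/15]
after L4 α=1/2: [2009/30, 313/5, 2663/30]
after L5 α=3/4: [10919/120, 1273/20, 21293/120]
→ [91, 64, 177]


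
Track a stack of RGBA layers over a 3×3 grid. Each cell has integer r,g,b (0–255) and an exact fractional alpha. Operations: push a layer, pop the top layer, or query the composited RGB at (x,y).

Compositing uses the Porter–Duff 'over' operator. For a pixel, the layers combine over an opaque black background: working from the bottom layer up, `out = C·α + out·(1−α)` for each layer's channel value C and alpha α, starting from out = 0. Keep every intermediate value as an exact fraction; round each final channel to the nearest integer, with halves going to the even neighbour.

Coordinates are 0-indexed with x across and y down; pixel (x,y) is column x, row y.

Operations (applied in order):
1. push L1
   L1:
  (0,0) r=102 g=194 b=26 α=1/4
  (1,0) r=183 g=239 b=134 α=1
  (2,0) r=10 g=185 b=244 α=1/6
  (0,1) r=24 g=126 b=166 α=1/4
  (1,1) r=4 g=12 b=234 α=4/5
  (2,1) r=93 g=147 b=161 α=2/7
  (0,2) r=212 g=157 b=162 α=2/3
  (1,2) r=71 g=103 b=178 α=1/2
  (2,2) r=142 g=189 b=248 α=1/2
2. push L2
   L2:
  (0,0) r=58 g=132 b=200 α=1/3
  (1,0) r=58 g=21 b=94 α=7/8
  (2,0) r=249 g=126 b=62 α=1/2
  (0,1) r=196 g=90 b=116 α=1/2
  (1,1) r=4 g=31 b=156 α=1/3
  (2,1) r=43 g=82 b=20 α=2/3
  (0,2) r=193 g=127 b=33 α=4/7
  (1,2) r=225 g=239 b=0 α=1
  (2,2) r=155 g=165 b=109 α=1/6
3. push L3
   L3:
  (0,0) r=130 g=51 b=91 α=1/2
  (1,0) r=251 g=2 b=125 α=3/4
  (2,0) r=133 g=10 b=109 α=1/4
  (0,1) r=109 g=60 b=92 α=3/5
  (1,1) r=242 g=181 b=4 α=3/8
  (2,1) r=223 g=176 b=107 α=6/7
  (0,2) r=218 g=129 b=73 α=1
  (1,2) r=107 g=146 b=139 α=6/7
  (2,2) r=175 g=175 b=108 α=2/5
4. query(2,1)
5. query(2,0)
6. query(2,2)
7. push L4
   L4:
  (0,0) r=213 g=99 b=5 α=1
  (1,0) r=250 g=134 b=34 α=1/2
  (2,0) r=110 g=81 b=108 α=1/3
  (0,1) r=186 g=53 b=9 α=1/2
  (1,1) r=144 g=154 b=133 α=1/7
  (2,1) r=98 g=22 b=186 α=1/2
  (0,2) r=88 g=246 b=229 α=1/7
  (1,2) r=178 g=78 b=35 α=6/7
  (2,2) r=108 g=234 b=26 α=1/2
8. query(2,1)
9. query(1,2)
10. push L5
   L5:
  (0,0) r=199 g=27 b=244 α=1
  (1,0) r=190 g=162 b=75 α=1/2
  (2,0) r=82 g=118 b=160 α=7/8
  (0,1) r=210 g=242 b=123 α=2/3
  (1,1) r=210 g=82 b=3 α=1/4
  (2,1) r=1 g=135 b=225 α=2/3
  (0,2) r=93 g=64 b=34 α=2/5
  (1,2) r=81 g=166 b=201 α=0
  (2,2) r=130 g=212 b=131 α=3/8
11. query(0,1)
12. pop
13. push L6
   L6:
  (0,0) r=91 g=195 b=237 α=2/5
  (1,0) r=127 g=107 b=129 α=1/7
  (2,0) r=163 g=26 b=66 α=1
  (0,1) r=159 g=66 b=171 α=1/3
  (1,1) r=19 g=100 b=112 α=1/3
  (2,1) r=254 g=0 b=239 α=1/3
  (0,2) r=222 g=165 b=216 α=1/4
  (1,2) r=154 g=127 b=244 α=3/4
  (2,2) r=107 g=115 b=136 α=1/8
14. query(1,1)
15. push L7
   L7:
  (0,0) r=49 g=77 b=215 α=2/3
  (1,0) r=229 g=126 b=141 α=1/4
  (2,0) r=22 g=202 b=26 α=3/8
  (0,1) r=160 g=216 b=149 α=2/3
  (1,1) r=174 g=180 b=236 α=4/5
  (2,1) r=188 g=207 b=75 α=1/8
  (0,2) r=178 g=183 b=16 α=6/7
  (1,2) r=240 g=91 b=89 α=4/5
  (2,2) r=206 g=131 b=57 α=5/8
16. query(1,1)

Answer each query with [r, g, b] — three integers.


query (2,1) [L1,L2,L3] — begin 0,0,0
L1 α=2/7: [186/7, 42, 46]
L2 α=2/3: [788/21, 206/3, 86/3]
L3 α=6/7: [28886/147, 482/3, 2012/21]
= [197, 161, 96]

at x=2,y=0 over L1,L2,L3:
L1 α=1/6: [5/3, 185/6, 122/3]
L2 α=1/2: [376/3, 941/12, 154/3]
L3 α=1/4: [509/4, 981/16, 263/4]
→ [127, 61, 66]

at x=2,y=2 over L1,L2,L3:
+L1 (α=1/2) → [71, 189/2, 124]
+L2 (α=1/6) → [85, 425/4, 243/2]
+L3 (α=2/5) → [121, 535/4, 1161/10]
= [121, 134, 116]

(2,1) stack=L1,L2,L3,L4; from [0,0,0]:
L1 α=2/7: [186/7, 42, 46]
L2 α=2/3: [788/21, 206/3, 86/3]
L3 α=6/7: [28886/147, 482/3, 2012/21]
L4 α=1/2: [21646/147, 274/3, 2959/21]
rounded: [147, 91, 141]

query (1,2) [L1,L2,L3,L4] — begin 0,0,0
after L1 α=1/2: [71/2, 103/2, 89]
after L2 α=1: [225, 239, 0]
after L3 α=6/7: [867/7, 1115/7, 834/7]
after L4 α=6/7: [8343/49, 4391/49, 2304/49]
rounded: [170, 90, 47]

at x=0,y=1 over L1,L2,L3,L4,L5:
after L1 α=1/4: [6, 63/2, 83/2]
after L2 α=1/2: [101, 243/4, 315/4]
after L3 α=3/5: [529/5, 603/10, 867/10]
after L4 α=1/2: [1459/10, 1133/20, 957/20]
after L5 α=2/3: [5659/30, 10813/60, 1959/20]
rounded: [189, 180, 98]

(1,1) stack=L1,L2,L3,L4,L6; from [0,0,0]:
+L1 (α=4/5) → [16/5, 48/5, 936/5]
+L2 (α=1/3) → [52/15, 251/15, 884/5]
+L3 (α=3/8) → [1115/12, 235/3, 112]
+L4 (α=1/7) → [1403/14, 624/7, 115]
+L6 (α=1/3) → [512/7, 1948/21, 114]
→ [73, 93, 114]

at x=1,y=1 over L1,L2,L3,L4,L6,L7:
L1 α=4/5: [16/5, 48/5, 936/5]
L2 α=1/3: [52/15, 251/15, 884/5]
L3 α=3/8: [1115/12, 235/3, 112]
L4 α=1/7: [1403/14, 624/7, 115]
L6 α=1/3: [512/7, 1948/21, 114]
L7 α=4/5: [5384/35, 17068/105, 1058/5]
→ [154, 163, 212]


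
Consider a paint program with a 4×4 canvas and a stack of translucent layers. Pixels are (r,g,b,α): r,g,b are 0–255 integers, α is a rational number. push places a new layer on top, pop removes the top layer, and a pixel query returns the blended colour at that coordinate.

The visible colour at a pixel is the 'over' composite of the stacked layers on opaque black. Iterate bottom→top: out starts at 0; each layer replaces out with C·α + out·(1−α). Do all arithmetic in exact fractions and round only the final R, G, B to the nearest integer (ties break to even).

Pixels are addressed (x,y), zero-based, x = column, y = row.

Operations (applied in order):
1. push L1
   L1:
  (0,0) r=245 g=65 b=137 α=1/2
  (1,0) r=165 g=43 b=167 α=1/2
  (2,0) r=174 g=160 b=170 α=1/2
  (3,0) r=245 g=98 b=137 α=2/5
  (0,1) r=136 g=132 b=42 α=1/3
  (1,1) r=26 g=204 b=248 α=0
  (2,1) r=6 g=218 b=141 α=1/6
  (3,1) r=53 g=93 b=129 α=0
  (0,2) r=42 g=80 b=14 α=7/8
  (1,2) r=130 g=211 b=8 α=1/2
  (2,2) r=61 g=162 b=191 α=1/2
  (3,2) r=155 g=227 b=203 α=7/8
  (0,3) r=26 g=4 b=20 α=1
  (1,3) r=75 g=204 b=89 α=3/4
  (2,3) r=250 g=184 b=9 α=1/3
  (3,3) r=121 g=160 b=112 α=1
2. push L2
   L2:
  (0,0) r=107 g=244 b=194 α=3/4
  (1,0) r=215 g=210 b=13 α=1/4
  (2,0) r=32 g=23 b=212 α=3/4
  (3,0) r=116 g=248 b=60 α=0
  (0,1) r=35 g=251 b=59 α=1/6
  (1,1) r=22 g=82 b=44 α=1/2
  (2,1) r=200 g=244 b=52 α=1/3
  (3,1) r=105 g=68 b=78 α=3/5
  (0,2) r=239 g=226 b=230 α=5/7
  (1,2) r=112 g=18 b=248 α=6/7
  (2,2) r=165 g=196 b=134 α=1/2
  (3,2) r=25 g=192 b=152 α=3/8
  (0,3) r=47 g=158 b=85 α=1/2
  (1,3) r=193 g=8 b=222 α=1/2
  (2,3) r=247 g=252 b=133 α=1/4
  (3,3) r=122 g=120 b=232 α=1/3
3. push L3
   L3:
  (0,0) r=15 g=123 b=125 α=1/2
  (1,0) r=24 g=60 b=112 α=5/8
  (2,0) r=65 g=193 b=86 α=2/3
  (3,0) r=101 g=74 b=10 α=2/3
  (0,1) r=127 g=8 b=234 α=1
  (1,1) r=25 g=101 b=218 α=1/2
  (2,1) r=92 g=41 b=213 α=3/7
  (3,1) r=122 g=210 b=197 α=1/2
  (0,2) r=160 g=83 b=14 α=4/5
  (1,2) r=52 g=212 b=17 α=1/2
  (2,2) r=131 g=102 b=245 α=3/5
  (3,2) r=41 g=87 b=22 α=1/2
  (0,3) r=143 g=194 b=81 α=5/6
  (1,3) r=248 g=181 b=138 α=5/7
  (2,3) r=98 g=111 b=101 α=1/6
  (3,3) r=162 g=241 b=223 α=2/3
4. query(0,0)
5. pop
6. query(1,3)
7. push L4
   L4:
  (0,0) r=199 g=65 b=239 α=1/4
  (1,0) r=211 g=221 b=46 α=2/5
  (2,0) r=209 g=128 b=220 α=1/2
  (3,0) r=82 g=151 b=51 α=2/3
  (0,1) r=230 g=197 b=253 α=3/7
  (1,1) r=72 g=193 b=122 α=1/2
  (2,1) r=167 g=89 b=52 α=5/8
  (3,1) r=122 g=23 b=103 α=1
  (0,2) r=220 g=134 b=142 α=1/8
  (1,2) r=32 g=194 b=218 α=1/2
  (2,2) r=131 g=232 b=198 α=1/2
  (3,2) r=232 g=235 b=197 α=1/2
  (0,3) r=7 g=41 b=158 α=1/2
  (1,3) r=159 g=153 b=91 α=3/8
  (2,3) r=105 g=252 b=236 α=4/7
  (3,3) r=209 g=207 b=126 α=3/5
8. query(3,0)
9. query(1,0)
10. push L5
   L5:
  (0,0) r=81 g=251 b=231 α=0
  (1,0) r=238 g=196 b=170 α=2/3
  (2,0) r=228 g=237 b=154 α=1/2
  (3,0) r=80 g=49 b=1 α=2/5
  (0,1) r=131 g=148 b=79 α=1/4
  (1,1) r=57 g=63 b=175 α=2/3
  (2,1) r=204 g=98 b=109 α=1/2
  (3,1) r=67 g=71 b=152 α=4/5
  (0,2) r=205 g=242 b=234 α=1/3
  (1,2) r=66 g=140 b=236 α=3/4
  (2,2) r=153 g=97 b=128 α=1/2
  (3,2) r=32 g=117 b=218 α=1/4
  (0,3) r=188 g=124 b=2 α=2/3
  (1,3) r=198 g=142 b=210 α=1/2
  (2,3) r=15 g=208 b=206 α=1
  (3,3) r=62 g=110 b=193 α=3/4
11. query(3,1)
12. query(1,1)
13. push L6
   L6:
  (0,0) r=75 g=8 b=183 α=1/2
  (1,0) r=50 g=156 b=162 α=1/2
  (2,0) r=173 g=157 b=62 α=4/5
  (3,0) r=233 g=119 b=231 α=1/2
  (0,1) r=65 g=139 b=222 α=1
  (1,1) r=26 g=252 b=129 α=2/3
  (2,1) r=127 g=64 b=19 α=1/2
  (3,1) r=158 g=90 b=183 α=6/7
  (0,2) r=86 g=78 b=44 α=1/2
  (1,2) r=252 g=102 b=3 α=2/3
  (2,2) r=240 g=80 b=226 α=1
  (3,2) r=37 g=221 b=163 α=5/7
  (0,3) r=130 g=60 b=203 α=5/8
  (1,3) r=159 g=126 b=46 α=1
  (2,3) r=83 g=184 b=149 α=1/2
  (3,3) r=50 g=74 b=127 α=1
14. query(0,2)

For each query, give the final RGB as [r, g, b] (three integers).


(0,0) stack=L1,L2,L3; from [0,0,0]:
after L1 α=1/2: [245/2, 65/2, 137/2]
after L2 α=3/4: [887/8, 1529/8, 1301/8]
after L3 α=1/2: [1007/16, 2513/16, 2301/16]
rounded: [63, 157, 144]

(1,3) stack=L1,L2; from [0,0,0]:
+L1 (α=3/4) → [225/4, 153, 267/4]
+L2 (α=1/2) → [997/8, 161/2, 1155/8]
→ [125, 80, 144]

query (3,0) [L1,L2,L4] — begin 0,0,0
L1 α=2/5: [98, 196/5, 274/5]
L2 α=0: [98, 196/5, 274/5]
L4 α=2/3: [262/3, 1706/15, 784/15]
= [87, 114, 52]

(1,0) stack=L1,L2,L4; from [0,0,0]:
L1 α=1/2: [165/2, 43/2, 167/2]
L2 α=1/4: [925/8, 549/8, 527/8]
L4 α=2/5: [6151/40, 5183/40, 2317/40]
rounded: [154, 130, 58]

query (3,1) [L1,L2,L4,L5] — begin 0,0,0
+L1 (α=0) → [0, 0, 0]
+L2 (α=3/5) → [63, 204/5, 234/5]
+L4 (α=1) → [122, 23, 103]
+L5 (α=4/5) → [78, 307/5, 711/5]
rounded: [78, 61, 142]

query (1,1) [L1,L2,L4,L5] — begin 0,0,0
+L1 (α=0) → [0, 0, 0]
+L2 (α=1/2) → [11, 41, 22]
+L4 (α=1/2) → [83/2, 117, 72]
+L5 (α=2/3) → [311/6, 81, 422/3]
rounded: [52, 81, 141]

at x=0,y=2 over L1,L2,L4,L5,L6:
after L1 α=7/8: [147/4, 70, 49/4]
after L2 α=5/7: [2537/14, 1270/7, 2349/14]
after L4 α=1/8: [2977/16, 351/2, 2633/16]
after L5 α=1/3: [1539/8, 593/3, 4505/24]
after L6 α=1/2: [2227/16, 827/6, 5561/48]
= [139, 138, 116]


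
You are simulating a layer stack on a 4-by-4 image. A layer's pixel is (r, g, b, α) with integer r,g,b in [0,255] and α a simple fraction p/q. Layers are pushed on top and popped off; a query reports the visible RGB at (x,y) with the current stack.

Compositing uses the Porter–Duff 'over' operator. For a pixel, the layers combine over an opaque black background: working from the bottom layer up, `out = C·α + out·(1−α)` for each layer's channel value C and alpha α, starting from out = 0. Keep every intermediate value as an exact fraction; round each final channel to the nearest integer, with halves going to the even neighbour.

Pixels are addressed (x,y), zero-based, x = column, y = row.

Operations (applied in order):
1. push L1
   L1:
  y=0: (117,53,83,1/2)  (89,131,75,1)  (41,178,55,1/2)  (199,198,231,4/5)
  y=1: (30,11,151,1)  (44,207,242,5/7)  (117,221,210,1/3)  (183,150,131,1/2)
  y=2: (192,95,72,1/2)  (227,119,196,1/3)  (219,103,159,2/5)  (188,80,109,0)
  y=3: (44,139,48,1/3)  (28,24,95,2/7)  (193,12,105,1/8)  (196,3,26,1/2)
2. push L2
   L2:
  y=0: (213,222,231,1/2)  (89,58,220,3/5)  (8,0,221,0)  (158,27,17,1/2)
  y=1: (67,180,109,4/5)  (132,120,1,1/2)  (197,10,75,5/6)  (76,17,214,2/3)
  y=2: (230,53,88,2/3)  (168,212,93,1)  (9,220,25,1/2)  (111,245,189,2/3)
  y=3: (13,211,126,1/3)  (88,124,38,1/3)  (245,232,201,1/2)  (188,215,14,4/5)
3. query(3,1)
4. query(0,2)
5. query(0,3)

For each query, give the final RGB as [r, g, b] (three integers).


query (3,1) [L1,L2] — begin 0,0,0
after L1 α=1/2: [183/2, 75, 131/2]
after L2 α=2/3: [487/6, 109/3, 329/2]
rounded: [81, 36, 164]

(0,2) stack=L1,L2; from [0,0,0]:
+L1 (α=1/2) → [96, 95/2, 36]
+L2 (α=2/3) → [556/3, 307/6, 212/3]
= [185, 51, 71]

(0,3) stack=L1,L2; from [0,0,0]:
L1 α=1/3: [44/3, 139/3, 16]
L2 α=1/3: [127/9, 911/9, 158/3]
→ [14, 101, 53]


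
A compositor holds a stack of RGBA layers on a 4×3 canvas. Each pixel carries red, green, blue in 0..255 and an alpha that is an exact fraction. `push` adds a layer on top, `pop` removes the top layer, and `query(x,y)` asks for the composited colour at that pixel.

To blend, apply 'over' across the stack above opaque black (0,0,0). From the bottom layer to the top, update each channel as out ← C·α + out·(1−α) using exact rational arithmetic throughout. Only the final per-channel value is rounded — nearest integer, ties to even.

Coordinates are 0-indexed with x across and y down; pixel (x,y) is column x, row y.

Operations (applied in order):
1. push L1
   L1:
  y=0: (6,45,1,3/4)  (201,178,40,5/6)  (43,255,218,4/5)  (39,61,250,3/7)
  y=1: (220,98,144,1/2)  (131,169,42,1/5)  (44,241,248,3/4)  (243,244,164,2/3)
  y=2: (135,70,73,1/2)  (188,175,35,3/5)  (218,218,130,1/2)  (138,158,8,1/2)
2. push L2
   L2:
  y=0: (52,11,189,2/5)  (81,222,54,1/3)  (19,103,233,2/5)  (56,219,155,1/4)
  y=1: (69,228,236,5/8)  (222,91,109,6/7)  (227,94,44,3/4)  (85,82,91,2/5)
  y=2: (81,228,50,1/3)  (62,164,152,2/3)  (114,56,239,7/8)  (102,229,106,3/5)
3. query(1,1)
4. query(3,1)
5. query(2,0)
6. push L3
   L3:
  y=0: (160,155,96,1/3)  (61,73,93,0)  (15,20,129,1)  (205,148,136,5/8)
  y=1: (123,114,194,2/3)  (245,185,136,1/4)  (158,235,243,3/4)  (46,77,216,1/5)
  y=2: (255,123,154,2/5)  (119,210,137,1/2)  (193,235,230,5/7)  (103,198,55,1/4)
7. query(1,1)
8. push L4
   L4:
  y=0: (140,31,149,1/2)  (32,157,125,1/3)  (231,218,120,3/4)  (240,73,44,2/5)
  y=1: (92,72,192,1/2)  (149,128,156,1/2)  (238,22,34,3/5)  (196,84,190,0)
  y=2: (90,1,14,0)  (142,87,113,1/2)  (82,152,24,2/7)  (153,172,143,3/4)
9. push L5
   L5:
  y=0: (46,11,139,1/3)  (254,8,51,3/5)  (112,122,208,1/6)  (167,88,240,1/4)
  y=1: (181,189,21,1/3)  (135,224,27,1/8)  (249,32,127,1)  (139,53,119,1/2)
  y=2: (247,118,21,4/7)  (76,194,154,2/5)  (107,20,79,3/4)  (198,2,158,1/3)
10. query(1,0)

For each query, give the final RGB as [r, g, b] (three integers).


(1,1) stack=L1,L2; from [0,0,0]:
+L1 (α=1/5) → [131/5, 169/5, 42/5]
+L2 (α=6/7) → [6791/35, 2899/35, 3312/35]
rounded: [194, 83, 95]

query (3,1) [L1,L2] — begin 0,0,0
after L1 α=2/3: [162, 488/3, 328/3]
after L2 α=2/5: [656/5, 652/5, 102]
= [131, 130, 102]

query (2,0) [L1,L2] — begin 0,0,0
L1 α=4/5: [172/5, 204, 872/5]
L2 α=2/5: [706/25, 818/5, 4946/25]
rounded: [28, 164, 198]

(1,1) stack=L1,L2,L3; from [0,0,0]:
+L1 (α=1/5) → [131/5, 169/5, 42/5]
+L2 (α=6/7) → [6791/35, 2899/35, 3312/35]
+L3 (α=1/4) → [7237/35, 3793/35, 3674/35]
→ [207, 108, 105]

at x=1,y=0 over L1,L2,L3,L4,L5:
+L1 (α=5/6) → [335/2, 445/3, 100/3]
+L2 (α=1/3) → [416/3, 1556/9, 362/9]
+L3 (α=0) → [416/3, 1556/9, 362/9]
+L4 (α=1/3) → [928/9, 4525/27, 1849/27]
+L5 (α=3/5) → [8714/45, 9698/135, 7829/135]
rounded: [194, 72, 58]


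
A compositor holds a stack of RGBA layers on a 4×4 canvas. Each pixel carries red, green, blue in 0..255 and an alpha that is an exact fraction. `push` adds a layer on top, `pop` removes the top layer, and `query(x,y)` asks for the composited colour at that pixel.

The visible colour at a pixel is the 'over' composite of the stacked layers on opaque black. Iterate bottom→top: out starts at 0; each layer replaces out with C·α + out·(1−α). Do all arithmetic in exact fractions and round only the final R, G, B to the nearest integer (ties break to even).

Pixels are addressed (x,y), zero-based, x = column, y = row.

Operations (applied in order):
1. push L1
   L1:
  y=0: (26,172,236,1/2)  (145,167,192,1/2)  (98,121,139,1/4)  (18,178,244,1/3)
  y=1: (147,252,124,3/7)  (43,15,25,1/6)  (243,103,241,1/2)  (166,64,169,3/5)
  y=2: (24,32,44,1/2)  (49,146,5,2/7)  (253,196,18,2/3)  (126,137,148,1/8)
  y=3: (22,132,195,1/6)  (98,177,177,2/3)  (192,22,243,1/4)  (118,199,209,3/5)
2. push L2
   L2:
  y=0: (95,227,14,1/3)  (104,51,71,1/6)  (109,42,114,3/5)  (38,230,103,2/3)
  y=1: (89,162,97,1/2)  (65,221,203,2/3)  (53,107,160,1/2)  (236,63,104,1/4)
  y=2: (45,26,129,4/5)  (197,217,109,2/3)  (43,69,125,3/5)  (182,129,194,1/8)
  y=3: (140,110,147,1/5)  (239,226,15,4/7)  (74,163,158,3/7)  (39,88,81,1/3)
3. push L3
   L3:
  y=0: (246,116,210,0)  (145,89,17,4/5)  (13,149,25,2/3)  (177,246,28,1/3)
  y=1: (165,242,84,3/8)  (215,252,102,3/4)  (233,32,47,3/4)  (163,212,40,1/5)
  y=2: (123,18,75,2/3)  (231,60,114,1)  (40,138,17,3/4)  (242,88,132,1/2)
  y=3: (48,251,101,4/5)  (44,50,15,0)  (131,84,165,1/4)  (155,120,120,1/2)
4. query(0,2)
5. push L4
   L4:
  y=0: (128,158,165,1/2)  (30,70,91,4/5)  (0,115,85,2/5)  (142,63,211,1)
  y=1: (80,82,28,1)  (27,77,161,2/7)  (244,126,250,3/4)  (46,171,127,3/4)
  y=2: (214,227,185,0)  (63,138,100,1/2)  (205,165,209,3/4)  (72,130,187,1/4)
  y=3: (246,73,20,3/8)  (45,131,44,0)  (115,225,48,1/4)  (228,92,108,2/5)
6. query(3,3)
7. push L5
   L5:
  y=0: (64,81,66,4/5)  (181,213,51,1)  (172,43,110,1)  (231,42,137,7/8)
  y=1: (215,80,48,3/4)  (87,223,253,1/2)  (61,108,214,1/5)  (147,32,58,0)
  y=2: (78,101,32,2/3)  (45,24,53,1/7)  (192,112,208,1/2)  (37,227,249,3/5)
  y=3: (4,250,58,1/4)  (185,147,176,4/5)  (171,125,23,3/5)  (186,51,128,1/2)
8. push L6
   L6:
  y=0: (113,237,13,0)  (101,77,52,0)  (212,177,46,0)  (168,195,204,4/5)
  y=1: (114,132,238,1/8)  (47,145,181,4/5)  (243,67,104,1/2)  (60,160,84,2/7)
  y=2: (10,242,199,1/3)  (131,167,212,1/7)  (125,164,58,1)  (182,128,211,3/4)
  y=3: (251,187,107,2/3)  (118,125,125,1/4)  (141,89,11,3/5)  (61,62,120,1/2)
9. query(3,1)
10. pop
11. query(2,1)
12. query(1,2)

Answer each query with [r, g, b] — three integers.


at x=0,y=2 over L1,L2,L3:
after L1 α=1/2: [12, 16, 22]
after L2 α=4/5: [192/5, 24, 538/5]
after L3 α=2/3: [474/5, 20, 1288/15]
= [95, 20, 86]

query (3,3) [L1,L2,L3,L4] — begin 0,0,0
+L1 (α=3/5) → [354/5, 597/5, 627/5]
+L2 (α=1/3) → [301/5, 1634/15, 553/5]
+L3 (α=1/2) → [538/5, 1717/15, 1153/10]
+L4 (α=2/5) → [3894/25, 2637/25, 5619/50]
= [156, 105, 112]

at x=3,y=1 over L1,L2,L3,L4,L5,L6:
L1 α=3/5: [498/5, 192/5, 507/5]
L2 α=1/4: [1337/10, 891/20, 2041/20]
L3 α=1/5: [3489/25, 1951/25, 2241/25]
L4 α=3/4: [6939/100, 3694/25, 5883/50]
L5 α=0: [6939/100, 3694/25, 5883/50]
L6 α=2/7: [9339/140, 5294/35, 7563/70]
→ [67, 151, 108]

query (2,1) [L1,L2,L3,L4,L5] — begin 0,0,0
+L1 (α=1/2) → [243/2, 103/2, 241/2]
+L2 (α=1/2) → [349/4, 317/4, 561/4]
+L3 (α=3/4) → [3145/16, 701/16, 1125/16]
+L4 (α=3/4) → [14857/64, 6749/64, 13125/64]
+L5 (α=1/5) → [15833/80, 8477/80, 16549/80]
= [198, 106, 207]

at x=1,y=2 over L1,L2,L3,L4,L5:
L1 α=2/7: [14, 292/7, 10/7]
L2 α=2/3: [136, 1110/7, 512/7]
L3 α=1: [231, 60, 114]
L4 α=1/2: [147, 99, 107]
L5 α=1/7: [927/7, 618/7, 695/7]
→ [132, 88, 99]


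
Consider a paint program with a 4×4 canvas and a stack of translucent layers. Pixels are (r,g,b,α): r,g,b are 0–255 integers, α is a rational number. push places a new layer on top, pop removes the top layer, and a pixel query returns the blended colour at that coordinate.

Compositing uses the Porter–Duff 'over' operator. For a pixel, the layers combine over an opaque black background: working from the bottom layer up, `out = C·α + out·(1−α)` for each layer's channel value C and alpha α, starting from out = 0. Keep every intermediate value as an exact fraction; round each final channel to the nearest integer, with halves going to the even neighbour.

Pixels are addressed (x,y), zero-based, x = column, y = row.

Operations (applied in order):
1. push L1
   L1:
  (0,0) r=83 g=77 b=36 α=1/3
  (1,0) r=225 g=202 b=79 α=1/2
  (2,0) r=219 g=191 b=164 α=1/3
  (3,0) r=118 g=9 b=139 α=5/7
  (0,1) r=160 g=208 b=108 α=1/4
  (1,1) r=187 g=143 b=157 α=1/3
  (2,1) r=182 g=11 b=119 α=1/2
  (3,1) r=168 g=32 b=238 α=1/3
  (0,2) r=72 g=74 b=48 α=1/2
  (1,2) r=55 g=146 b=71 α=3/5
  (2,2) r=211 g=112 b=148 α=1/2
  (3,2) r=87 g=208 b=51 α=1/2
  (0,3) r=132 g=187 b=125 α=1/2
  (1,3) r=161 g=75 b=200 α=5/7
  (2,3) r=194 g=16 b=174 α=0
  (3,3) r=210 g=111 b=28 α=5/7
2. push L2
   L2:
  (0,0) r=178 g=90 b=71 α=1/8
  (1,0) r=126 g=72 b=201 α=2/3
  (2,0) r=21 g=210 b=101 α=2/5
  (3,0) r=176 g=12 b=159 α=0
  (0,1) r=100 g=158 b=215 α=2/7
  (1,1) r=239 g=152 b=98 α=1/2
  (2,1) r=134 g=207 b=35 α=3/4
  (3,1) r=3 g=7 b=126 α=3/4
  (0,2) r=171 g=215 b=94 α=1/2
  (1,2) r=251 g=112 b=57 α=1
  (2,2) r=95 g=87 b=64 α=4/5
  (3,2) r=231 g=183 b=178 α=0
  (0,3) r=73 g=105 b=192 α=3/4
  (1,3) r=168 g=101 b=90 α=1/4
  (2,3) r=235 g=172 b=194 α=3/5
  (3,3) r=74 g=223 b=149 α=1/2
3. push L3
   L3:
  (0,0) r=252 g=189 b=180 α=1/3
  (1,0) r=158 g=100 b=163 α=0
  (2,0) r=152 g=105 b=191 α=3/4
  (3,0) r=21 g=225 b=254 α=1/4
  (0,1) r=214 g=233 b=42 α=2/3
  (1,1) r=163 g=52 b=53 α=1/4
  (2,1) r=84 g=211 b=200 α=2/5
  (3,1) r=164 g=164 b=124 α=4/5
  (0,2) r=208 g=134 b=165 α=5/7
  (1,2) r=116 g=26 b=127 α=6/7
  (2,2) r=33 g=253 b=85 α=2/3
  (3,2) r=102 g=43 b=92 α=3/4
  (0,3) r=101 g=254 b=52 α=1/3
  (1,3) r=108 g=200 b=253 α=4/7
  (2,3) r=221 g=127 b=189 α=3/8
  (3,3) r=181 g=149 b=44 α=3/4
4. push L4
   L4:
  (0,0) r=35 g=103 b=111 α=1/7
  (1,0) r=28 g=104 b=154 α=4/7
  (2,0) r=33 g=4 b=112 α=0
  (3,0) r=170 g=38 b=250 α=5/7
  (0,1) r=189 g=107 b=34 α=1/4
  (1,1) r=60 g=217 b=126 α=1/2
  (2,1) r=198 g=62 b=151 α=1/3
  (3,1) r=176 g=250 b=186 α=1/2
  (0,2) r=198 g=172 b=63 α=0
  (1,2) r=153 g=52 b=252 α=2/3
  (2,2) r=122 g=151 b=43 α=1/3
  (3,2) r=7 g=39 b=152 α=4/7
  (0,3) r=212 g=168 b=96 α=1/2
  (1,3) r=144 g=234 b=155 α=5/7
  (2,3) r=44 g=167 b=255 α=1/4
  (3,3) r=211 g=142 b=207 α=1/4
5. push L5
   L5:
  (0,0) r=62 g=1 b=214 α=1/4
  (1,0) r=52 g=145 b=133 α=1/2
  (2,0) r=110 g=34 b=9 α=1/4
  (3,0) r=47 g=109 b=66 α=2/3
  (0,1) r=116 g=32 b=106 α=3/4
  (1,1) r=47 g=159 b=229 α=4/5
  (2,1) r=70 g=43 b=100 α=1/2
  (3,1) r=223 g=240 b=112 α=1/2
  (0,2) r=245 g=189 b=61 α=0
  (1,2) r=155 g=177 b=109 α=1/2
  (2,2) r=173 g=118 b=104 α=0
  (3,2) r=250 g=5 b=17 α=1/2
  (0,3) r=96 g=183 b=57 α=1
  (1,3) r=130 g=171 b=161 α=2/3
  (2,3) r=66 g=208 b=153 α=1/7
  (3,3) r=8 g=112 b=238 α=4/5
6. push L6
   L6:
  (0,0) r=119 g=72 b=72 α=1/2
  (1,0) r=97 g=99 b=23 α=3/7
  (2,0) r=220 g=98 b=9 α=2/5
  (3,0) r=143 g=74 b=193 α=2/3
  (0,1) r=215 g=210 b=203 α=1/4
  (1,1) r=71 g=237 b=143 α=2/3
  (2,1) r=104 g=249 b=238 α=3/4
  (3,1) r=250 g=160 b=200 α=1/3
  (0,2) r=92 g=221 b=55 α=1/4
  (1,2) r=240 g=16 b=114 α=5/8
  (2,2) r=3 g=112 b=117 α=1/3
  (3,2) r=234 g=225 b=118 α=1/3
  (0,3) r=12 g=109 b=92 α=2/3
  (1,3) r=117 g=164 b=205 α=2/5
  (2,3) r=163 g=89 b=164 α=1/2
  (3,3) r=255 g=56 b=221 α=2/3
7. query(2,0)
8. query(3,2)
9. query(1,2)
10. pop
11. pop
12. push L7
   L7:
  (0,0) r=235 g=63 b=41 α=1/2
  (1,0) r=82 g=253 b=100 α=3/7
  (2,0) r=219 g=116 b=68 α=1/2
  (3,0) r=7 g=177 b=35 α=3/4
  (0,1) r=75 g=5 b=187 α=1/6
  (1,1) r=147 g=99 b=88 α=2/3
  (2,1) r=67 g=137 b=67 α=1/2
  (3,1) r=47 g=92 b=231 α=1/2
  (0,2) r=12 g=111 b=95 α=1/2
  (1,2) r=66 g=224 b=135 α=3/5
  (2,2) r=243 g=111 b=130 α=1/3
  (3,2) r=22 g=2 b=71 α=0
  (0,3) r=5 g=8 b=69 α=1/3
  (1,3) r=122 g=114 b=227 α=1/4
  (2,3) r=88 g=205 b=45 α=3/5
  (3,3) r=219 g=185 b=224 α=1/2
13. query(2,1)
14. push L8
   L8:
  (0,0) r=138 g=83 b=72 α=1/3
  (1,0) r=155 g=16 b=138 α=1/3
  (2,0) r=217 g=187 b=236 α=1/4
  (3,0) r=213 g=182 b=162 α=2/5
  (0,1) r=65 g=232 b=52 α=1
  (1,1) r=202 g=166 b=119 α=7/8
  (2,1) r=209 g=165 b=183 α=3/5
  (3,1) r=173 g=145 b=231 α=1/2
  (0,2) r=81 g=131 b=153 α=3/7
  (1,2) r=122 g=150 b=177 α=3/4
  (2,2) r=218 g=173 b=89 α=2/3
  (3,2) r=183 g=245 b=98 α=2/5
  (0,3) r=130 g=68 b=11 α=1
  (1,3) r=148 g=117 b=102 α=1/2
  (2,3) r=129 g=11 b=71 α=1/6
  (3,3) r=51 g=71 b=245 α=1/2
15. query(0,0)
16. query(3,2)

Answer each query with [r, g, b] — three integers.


at x=2,y=0 over L1,L2,L3,L4,L5,L6:
after L1 α=1/3: [73, 191/3, 164/3]
after L2 α=2/5: [261/5, 611/5, 366/5]
after L3 α=3/4: [2541/20, 1093/10, 3231/20]
after L4 α=0: [2541/20, 1093/10, 3231/20]
after L5 α=1/4: [9823/80, 3619/40, 9873/80]
after L6 α=2/5: [64669/400, 18697/200, 31059/400]
= [162, 93, 78]

(3,2) stack=L1,L2,L3,L4,L5,L6; from [0,0,0]:
L1 α=1/2: [87/2, 104, 51/2]
L2 α=0: [87/2, 104, 51/2]
L3 α=3/4: [699/8, 233/4, 603/8]
L4 α=4/7: [2321/56, 189/4, 6673/56]
L5 α=1/2: [16321/112, 209/8, 7625/112]
L6 α=1/3: [29425/168, 1109/12, 14233/168]
= [175, 92, 85]

query (1,2) [L1,L2,L3,L4,L5,L6] — begin 0,0,0
L1 α=3/5: [33, 438/5, 213/5]
L2 α=1: [251, 112, 57]
L3 α=6/7: [947/7, 268/7, 117]
L4 α=2/3: [3089/21, 332/7, 207]
L5 α=1/2: [3172/21, 1571/14, 158]
L6 α=5/8: [2893/14, 5833/112, 261/2]
rounded: [207, 52, 130]

query (2,1) [L1,L2,L3,L4,L7] — begin 0,0,0
+L1 (α=1/2) → [91, 11/2, 119/2]
+L2 (α=3/4) → [493/4, 1253/8, 329/8]
+L3 (α=2/5) → [2151/20, 1427/8, 4187/40]
+L4 (α=1/3) → [1377/10, 1675/12, 7207/60]
+L7 (α=1/2) → [2047/20, 3319/24, 11227/120]
rounded: [102, 138, 94]

query (0,0) [L1,L2,L3,L4,L7,L8] — begin 0,0,0
L1 α=1/3: [83/3, 77/3, 12]
L2 α=1/8: [1115/24, 809/24, 155/8]
L3 α=1/3: [4139/36, 3077/36, 875/12]
L4 α=1/7: [4349/42, 3695/42, 1097/14]
L7 α=1/2: [14219/84, 6341/84, 1671/28]
L8 α=1/3: [20015/126, 9827/126, 893/14]
→ [159, 78, 64]

(3,2) stack=L1,L2,L3,L4,L7,L8; from [0,0,0]:
after L1 α=1/2: [87/2, 104, 51/2]
after L2 α=0: [87/2, 104, 51/2]
after L3 α=3/4: [699/8, 233/4, 603/8]
after L4 α=4/7: [2321/56, 189/4, 6673/56]
after L7 α=0: [2321/56, 189/4, 6673/56]
after L8 α=2/5: [27459/280, 2527/20, 6199/56]
→ [98, 126, 111]


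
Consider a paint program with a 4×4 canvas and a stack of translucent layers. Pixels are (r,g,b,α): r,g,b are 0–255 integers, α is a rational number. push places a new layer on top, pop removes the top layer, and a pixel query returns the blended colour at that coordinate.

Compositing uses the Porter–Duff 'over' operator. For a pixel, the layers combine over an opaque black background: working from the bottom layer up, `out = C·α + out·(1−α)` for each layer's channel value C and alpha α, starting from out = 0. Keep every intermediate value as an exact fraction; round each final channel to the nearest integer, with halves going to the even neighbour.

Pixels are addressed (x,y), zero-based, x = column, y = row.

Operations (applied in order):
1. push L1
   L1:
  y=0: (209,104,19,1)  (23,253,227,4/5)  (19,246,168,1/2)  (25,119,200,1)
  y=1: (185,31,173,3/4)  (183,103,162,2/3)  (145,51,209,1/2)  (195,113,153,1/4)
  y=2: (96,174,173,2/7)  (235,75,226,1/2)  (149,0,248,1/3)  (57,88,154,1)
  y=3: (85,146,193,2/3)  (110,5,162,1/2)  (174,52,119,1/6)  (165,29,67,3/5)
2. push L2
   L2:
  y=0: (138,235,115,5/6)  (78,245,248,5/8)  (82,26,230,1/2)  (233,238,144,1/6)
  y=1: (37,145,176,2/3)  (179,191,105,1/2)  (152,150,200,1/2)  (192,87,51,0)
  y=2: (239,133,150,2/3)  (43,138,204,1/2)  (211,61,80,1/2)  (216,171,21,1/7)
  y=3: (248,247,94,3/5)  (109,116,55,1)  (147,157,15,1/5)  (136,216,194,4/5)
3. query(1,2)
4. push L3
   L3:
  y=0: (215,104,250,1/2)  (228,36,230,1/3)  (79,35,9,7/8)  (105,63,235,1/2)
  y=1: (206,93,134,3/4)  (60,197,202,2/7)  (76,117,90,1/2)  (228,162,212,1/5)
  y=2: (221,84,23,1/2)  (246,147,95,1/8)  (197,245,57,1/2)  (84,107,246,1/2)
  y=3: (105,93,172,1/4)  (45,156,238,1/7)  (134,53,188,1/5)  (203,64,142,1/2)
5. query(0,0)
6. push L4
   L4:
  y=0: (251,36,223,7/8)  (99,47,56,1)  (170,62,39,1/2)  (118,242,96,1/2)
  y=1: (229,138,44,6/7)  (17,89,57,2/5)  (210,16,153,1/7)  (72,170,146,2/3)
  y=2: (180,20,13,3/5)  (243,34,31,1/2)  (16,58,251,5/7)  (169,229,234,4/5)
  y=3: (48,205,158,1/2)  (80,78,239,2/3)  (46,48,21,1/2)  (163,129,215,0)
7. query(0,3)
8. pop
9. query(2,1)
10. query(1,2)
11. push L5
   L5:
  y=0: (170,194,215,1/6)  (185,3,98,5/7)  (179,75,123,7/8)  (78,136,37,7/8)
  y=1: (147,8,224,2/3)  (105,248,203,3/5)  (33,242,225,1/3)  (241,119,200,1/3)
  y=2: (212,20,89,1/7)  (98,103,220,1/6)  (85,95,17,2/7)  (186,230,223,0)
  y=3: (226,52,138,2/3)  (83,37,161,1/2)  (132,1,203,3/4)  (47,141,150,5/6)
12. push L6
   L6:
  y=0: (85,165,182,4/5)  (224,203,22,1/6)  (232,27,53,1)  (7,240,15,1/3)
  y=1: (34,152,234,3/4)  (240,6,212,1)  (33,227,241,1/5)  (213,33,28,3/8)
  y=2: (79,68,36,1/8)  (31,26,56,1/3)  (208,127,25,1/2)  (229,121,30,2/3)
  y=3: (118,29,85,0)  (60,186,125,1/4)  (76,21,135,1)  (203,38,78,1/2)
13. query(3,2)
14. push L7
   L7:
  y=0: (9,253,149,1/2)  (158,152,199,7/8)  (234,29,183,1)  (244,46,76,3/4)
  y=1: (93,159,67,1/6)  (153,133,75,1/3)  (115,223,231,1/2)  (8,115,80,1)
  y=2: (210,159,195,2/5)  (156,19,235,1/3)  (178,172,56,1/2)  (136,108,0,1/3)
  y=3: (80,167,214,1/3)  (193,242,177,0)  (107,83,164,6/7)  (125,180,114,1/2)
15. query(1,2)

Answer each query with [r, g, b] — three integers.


(1,2) stack=L1,L2; from [0,0,0]:
after L1 α=1/2: [235/2, 75/2, 113]
after L2 α=1/2: [321/4, 351/4, 317/2]
→ [80, 88, 158]

at x=0,y=0 over L1,L2,L3:
+L1 (α=1) → [209, 104, 19]
+L2 (α=5/6) → [899/6, 1279/6, 99]
+L3 (α=1/2) → [2189/12, 1903/12, 349/2]
→ [182, 159, 174]

at x=0,y=3 over L1,L2,L3,L4:
L1 α=2/3: [170/3, 292/3, 386/3]
L2 α=3/5: [2572/15, 2807/15, 1618/15]
L3 α=1/4: [3097/20, 818/5, 1239/10]
L4 α=1/2: [4057/40, 1843/10, 2819/20]
= [101, 184, 141]

query (2,1) [L1,L2,L3] — begin 0,0,0
after L1 α=1/2: [145/2, 51/2, 209/2]
after L2 α=1/2: [449/4, 351/4, 609/4]
after L3 α=1/2: [753/8, 819/8, 969/8]
= [94, 102, 121]

at x=1,y=2 over L1,L2,L3:
L1 α=1/2: [235/2, 75/2, 113]
L2 α=1/2: [321/4, 351/4, 317/2]
L3 α=1/8: [3231/32, 3045/32, 2409/16]
= [101, 95, 151]

query (3,2) [L1,L2,L3,L5,L6] — begin 0,0,0
+L1 (α=1) → [57, 88, 154]
+L2 (α=1/7) → [558/7, 699/7, 135]
+L3 (α=1/2) → [573/7, 724/7, 381/2]
+L5 (α=0) → [573/7, 724/7, 381/2]
+L6 (α=2/3) → [3779/21, 806/7, 167/2]
= [180, 115, 84]

(1,2) stack=L1,L2,L3,L5,L6,L7; from [0,0,0]:
after L1 α=1/2: [235/2, 75/2, 113]
after L2 α=1/2: [321/4, 351/4, 317/2]
after L3 α=1/8: [3231/32, 3045/32, 2409/16]
after L5 α=1/6: [19291/192, 18521/192, 15565/96]
after L6 α=1/3: [22267/288, 21017/288, 18253/144]
after L7 α=1/3: [44731/432, 23753/432, 35173/216]
→ [104, 55, 163]


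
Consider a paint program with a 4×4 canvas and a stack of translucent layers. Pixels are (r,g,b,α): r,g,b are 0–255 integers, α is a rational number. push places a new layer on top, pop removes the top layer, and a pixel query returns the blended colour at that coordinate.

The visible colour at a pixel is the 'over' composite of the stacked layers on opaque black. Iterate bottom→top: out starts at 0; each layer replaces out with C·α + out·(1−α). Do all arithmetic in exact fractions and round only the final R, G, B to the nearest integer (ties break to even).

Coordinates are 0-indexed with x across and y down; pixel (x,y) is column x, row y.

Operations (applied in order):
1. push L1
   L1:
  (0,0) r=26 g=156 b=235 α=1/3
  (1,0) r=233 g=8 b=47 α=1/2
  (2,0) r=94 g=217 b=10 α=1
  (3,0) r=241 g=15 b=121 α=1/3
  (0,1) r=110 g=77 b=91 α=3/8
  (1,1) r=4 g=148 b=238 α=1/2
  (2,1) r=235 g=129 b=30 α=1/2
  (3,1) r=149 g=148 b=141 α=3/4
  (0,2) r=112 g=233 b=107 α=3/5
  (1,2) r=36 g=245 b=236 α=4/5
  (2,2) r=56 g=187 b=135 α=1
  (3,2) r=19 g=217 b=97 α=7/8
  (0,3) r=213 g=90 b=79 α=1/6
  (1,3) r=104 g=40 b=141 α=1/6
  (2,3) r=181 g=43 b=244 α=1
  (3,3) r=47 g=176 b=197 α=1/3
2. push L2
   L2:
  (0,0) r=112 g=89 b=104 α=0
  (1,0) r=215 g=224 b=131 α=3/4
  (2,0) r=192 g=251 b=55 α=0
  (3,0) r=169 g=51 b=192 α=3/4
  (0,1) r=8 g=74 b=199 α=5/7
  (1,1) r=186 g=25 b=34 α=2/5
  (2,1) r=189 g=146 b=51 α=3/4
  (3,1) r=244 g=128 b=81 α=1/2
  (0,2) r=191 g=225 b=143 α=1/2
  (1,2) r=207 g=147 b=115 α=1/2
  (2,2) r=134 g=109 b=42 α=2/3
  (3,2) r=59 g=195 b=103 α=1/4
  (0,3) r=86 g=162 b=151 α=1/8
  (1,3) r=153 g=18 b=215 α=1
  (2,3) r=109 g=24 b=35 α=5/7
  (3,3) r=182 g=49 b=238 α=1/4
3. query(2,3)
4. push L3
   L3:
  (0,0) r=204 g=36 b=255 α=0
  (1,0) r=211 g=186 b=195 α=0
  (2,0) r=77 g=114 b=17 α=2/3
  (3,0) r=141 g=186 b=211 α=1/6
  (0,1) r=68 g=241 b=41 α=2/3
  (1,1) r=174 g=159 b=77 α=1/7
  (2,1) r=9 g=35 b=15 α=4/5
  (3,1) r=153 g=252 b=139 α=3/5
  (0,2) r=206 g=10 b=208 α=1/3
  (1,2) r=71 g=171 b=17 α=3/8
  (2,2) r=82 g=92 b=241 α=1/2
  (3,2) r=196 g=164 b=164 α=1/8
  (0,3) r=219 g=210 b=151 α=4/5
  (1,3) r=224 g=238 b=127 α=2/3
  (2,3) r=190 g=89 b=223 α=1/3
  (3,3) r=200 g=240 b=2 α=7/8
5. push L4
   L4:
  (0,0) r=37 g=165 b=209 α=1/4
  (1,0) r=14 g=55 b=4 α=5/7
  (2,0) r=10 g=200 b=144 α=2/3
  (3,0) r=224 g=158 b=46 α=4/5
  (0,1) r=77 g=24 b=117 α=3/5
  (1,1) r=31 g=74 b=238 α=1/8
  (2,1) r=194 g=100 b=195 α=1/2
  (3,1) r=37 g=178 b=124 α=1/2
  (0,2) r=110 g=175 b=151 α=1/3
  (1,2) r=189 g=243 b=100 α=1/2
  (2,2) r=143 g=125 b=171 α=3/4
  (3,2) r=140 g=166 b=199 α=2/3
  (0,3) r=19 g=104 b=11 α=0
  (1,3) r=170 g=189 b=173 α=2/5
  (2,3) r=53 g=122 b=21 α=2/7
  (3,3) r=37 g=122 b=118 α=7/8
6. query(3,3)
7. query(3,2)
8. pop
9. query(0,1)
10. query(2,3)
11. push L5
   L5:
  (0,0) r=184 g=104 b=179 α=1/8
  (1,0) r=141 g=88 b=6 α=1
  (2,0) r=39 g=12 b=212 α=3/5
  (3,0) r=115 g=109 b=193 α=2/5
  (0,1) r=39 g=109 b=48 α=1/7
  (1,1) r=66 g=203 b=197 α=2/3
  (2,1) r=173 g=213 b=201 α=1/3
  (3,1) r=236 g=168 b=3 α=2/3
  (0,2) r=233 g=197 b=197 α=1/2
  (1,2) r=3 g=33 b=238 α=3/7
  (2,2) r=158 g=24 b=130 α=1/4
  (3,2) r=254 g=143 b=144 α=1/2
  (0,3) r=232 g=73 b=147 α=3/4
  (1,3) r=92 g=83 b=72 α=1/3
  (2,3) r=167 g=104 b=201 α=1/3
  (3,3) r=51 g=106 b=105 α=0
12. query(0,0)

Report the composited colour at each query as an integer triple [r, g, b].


query (2,3) [L1,L2] — begin 0,0,0
+L1 (α=1) → [181, 43, 244]
+L2 (α=5/7) → [907/7, 206/7, 663/7]
= [130, 29, 95]

(3,3) stack=L1,L2,L3,L4; from [0,0,0]:
after L1 α=1/3: [47/3, 176/3, 197/3]
after L2 α=1/4: [229/4, 225/4, 435/4]
after L3 α=7/8: [5829/32, 6945/32, 491/32]
after L4 α=7/8: [14117/256, 34273/256, 26923/256]
rounded: [55, 134, 105]

query (3,2) [L1,L2,L3,L4] — begin 0,0,0
after L1 α=7/8: [133/8, 1519/8, 679/8]
after L2 α=1/4: [871/32, 6117/32, 2861/32]
after L3 α=1/8: [12369/256, 48067/256, 25275/256]
after L4 α=2/3: [84049/768, 44353/256, 127163/768]
rounded: [109, 173, 166]

at x=0,y=1 over L1,L2,L3:
after L1 α=3/8: [165/4, 231/8, 273/8]
after L2 α=5/7: [35/2, 1711/28, 4253/28]
after L3 α=2/3: [307/6, 5069/28, 2183/28]
rounded: [51, 181, 78]

query (2,3) [L1,L2,L3] — begin 0,0,0
+L1 (α=1) → [181, 43, 244]
+L2 (α=5/7) → [907/7, 206/7, 663/7]
+L3 (α=1/3) → [1048/7, 345/7, 2887/21]
→ [150, 49, 137]

at x=0,y=0 over L1,L2,L3,L5:
+L1 (α=1/3) → [26/3, 52, 235/3]
+L2 (α=0) → [26/3, 52, 235/3]
+L3 (α=0) → [26/3, 52, 235/3]
+L5 (α=1/8) → [367/12, 117/2, 1091/12]
rounded: [31, 58, 91]
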